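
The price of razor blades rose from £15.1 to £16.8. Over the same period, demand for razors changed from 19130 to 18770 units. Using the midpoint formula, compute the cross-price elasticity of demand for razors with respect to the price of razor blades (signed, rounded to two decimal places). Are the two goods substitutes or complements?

%ΔQ_{razors} = (18770 − 19130)/avg = -360/18950 = -0.018997…
%ΔP_{razor blades} = (16.8 − 15.1)/avg = 1.7/15.95 = 0.106583…
E_cross = (-360/18950) / (1.7/15.95) = -0.1782…
E_cross < 0 ⇒ the goods are complements.

-0.18; complements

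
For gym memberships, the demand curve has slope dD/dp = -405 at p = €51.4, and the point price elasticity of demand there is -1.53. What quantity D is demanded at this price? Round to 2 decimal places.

13605.88

Ed = (dD/dp)·(p/D) ⇒ D = (dD/dp)·p/Ed = (-405)·51.4/(-1.53) = 13605.8823…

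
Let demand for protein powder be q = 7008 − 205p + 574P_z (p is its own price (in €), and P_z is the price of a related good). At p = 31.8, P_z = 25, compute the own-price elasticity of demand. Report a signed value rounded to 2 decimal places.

-0.44

At the given values, q = 7008 − 205(31.8) + 574(25) = 14839.
∂q/∂p = −205.
E = (-205) × (31.8/14839) = -0.4393…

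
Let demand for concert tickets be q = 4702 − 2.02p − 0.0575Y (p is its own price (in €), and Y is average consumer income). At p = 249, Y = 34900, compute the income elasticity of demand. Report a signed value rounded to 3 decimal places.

At the given values, q = 4702 − 2.02(249) − 0.0575(34900) = 2192.27.
∂q/∂Y = -0.0575.
E = (-0.0575) × (34900/2192.27) = -0.91537…

-0.915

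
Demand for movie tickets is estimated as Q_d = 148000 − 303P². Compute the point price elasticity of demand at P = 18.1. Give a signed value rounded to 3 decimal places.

-4.074

dQ_d/dP = −2·303·P = -10968.6. At P = 18.1, Q_d = 48734.17.
Ed = (dQ_d/dP)·(P/Q_d) = (-10968.6) × (18.1/48734.17) = -4.07376…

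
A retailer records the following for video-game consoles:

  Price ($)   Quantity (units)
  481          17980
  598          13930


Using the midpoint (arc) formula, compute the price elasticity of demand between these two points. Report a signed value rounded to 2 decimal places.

%ΔQ = (13930 − 17980) / [(17980 + 13930)/2] = -4050/15955 = -0.253838…
%ΔP = (598 − 481) / [(481 + 598)/2] = 117/539.5 = 0.216867…
Arc Ed = %ΔQ / %ΔP = (-4050/15955) / (117/539.5) = -1.1704…

-1.17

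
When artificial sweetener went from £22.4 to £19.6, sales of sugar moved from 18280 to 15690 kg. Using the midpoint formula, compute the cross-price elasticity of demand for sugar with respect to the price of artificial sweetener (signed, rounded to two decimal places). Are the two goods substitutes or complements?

%ΔQ_{sugar} = (15690 − 18280)/avg = -2590/16985 = -0.152487…
%ΔP_{artificial sweetener} = (19.6 − 22.4)/avg = -2.8/21 = -0.133333…
E_cross = (-2590/16985) / (-2.8/21) = 1.1436…
E_cross > 0 ⇒ the goods are substitutes.

1.14; substitutes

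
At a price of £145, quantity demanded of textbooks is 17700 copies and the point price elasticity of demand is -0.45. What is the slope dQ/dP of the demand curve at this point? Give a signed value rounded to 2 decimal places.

Ed = (dQ/dP)·(P/Q) ⇒ dQ/dP = Ed·Q/P = (-0.45)·17700/145 = -54.9310…

-54.93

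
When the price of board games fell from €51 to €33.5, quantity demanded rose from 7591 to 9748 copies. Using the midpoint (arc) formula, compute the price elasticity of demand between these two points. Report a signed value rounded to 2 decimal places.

%ΔQ = (9748 − 7591) / [(7591 + 9748)/2] = 2157/8669.5 = 0.248803…
%ΔP = (33.5 − 51) / [(51 + 33.5)/2] = -17.5/42.25 = -0.414201…
Arc Ed = %ΔQ / %ΔP = (2157/8669.5) / (-17.5/42.25) = -0.6006…

-0.60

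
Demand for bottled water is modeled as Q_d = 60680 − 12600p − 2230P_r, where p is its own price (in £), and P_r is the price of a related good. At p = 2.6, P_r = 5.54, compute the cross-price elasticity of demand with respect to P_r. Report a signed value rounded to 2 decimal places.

At the given values, Q_d = 60680 − 12600(2.6) − 2230(5.54) = 15565.8.
∂Q_d/∂P_r = -2230.
E = (-2230) × (5.54/15565.8) = -0.7936…

-0.79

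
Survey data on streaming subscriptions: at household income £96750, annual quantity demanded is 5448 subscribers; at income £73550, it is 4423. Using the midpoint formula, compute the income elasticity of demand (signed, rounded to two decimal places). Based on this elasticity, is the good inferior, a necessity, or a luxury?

0.76; necessity

%ΔQ = (4423 − 5448)/[( 5448 + 4423)/2] = -1025/4935.5 = -0.207679…
%ΔIncome = (73550 − 96750)/[( 96750 + 73550)/2] = -23200/85150 = -0.272460…
E_income = (-1025/4935.5) / (-23200/85150) = 0.7622…
0 < E_income < 1 ⇒ normal good, necessity.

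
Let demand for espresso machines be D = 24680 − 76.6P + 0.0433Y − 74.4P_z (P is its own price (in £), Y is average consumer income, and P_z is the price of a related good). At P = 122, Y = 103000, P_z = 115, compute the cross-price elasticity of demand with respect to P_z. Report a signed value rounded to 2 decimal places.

-0.76

At the given values, D = 24680 − 76.6(122) + 0.0433(103000) − 74.4(115) = 11238.7.
∂D/∂P_z = -74.4.
E = (-74.4) × (115/11238.7) = -0.7612…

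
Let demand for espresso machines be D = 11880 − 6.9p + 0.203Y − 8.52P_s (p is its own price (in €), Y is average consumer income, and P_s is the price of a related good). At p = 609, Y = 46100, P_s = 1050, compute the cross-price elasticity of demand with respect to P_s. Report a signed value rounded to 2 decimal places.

-1.11

At the given values, D = 11880 − 6.9(609) + 0.203(46100) − 8.52(1050) = 8090.2.
∂D/∂P_s = -8.52.
E = (-8.52) × (1050/8090.2) = -1.1057…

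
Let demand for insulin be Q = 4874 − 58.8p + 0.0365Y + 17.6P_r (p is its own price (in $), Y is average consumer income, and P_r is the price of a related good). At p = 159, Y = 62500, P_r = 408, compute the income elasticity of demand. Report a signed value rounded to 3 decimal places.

0.457

At the given values, Q = 4874 − 58.8(159) + 0.0365(62500) + 17.6(408) = 4986.85.
∂Q/∂Y = 0.0365.
E = (0.0365) × (62500/4986.85) = 0.45745…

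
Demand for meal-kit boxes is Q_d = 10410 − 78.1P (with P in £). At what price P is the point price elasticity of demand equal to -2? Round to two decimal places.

Ed = −78.1P/(10410 − 78.1P). Set this equal to -2:
78.1P = 2·(10410 − 78.1P) ⇒ 78.1P(1 + 2) = 2·10410
P = 2·10410 / (78.1·3) = 88.8604…

88.86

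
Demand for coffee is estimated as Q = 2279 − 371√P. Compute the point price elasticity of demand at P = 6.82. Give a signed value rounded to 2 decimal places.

dQ/dP = −371/(2√P) = -71.0316. At P = 6.82, Q = 1310.13.
Ed = (dQ/dP)·(P/Q) = (-71.0316) × (6.82/1310.13) = -0.3697…

-0.37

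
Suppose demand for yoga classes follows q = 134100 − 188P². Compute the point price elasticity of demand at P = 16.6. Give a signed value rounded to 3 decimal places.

dq/dP = −2·188·P = -6241.6. At P = 16.6, q = 82294.72.
Ed = (dq/dP)·(P/q) = (-6241.6) × (16.6/82294.72) = -1.25901…

-1.259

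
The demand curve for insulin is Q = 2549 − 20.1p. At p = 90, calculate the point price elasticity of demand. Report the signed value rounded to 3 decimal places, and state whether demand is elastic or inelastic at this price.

dQ/dp = −20.1. At p = 90, Q = 2549 − 20.1(90) = 740.
Ed = (dQ/dp)·(p/Q) = −20.1 × (90/740) = -2.44459…
|Ed| = 2.445 > 1, so demand is elastic.

-2.445; elastic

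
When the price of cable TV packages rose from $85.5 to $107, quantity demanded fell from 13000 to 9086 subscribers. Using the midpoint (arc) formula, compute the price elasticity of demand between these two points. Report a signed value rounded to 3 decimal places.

%ΔQ = (9086 − 13000) / [(13000 + 9086)/2] = -3914/11043 = -0.354432…
%ΔP = (107 − 85.5) / [(85.5 + 107)/2] = 21.5/96.25 = 0.223376…
Arc Ed = %ΔQ / %ΔP = (-3914/11043) / (21.5/96.25) = -1.58670…

-1.587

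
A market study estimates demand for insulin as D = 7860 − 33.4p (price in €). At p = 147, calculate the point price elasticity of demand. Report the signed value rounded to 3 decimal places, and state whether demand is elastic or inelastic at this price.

dD/dp = −33.4. At p = 147, D = 7860 − 33.4(147) = 2950.2.
Ed = (dD/dp)·(p/D) = −33.4 × (147/2950.2) = -1.66422…
|Ed| = 1.664 > 1, so demand is elastic.

-1.664; elastic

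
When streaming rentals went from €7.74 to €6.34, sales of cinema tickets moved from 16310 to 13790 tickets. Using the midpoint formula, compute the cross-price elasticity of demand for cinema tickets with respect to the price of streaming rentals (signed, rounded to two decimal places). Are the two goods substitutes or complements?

0.84; substitutes

%ΔQ_{cinema tickets} = (13790 − 16310)/avg = -2520/15050 = -0.167441…
%ΔP_{streaming rentals} = (6.34 − 7.74)/avg = -1.4/7.04 = -0.198863…
E_cross = (-2520/15050) / (-1.4/7.04) = 0.8419…
E_cross > 0 ⇒ the goods are substitutes.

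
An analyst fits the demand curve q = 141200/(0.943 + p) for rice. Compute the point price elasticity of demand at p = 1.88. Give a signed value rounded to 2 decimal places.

-0.67

dq/dp = −141200/(0.943 + p)² = -17717.9. At p = 1.88, q = 50017.7.
Ed = (dq/dp)·(p/q) = (-17717.9) × (1.88/50017.7) = -0.6659…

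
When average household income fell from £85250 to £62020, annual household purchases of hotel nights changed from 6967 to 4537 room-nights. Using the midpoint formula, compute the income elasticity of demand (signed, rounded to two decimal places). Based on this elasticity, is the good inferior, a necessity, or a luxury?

%ΔQ = (4537 − 6967)/[( 6967 + 4537)/2] = -2430/5752 = -0.422461…
%ΔIncome = (62020 − 85250)/[( 85250 + 62020)/2] = -23230/73635 = -0.315474…
E_income = (-2430/5752) / (-23230/73635) = 1.3391…
E_income > 1 ⇒ normal good, luxury.

1.34; luxury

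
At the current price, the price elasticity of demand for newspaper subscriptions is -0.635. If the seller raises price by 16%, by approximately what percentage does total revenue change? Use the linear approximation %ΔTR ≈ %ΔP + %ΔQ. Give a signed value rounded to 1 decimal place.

+5.8%

%ΔQ ≈ Ed × %ΔP = (-0.635) × (+16%) = -10.1600%
%ΔTR ≈ %ΔP + %ΔQ = (+16%) + (-10.1600%) = +5.8400%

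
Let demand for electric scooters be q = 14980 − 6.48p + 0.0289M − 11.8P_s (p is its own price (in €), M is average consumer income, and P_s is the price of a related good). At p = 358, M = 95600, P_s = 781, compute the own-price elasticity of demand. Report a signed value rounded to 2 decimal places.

At the given values, q = 14980 − 6.48(358) + 0.0289(95600) − 11.8(781) = 6207.2.
∂q/∂p = −6.48.
E = (-6.48) × (358/6207.2) = -0.3737…

-0.37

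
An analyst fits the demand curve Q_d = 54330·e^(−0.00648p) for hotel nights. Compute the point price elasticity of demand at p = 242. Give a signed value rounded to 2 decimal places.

dQ_d/dp = −0.00648·Q_d = -73.3789. At p = 242, Q_d = 11323.9.
Ed = (dQ_d/dp)·(p/Q_d) = (-73.3789) × (242/11323.9) = -1.5681…

-1.57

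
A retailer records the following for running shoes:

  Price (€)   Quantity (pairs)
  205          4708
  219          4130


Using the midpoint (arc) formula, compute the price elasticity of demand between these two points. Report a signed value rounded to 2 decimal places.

%ΔQ = (4130 − 4708) / [(4708 + 4130)/2] = -578/4419 = -0.130798…
%ΔP = (219 − 205) / [(205 + 219)/2] = 14/212 = 0.066037…
Arc Ed = %ΔQ / %ΔP = (-578/4419) / (14/212) = -1.9806…

-1.98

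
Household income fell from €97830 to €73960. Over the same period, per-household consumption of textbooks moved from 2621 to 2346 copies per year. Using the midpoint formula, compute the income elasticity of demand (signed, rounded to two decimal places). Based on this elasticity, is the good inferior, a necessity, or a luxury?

%ΔQ = (2346 − 2621)/[( 2621 + 2346)/2] = -275/2483.5 = -0.110730…
%ΔIncome = (73960 − 97830)/[( 97830 + 73960)/2] = -23870/85895 = -0.277897…
E_income = (-275/2483.5) / (-23870/85895) = 0.3984…
0 < E_income < 1 ⇒ normal good, necessity.

0.40; necessity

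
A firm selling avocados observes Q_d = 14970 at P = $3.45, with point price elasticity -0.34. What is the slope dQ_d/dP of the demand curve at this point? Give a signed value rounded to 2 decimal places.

-1475.30

Ed = (dQ_d/dP)·(P/Q_d) ⇒ dQ_d/dP = Ed·Q_d/P = (-0.34)·14970/3.45 = -1475.3043…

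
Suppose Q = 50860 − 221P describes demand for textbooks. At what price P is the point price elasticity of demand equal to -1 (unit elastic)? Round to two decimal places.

115.07

Ed = −221P/(50860 − 221P). Set this equal to -1:
221P = 1·(50860 − 221P) ⇒ 221P(1 + 1) = 1·50860
P = 1·50860 / (221·2) = 115.0678…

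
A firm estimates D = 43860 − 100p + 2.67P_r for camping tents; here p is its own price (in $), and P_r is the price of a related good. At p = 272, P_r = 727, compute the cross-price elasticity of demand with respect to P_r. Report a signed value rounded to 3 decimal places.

At the given values, D = 43860 − 100(272) + 2.67(727) = 18601.09.
∂D/∂P_r = 2.67.
E = (2.67) × (727/18601.09) = 0.10435…

0.104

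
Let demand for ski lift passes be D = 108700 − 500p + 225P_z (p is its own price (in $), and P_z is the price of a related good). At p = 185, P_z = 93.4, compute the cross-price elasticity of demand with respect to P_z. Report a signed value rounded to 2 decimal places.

At the given values, D = 108700 − 500(185) + 225(93.4) = 37215.
∂D/∂P_z = 225.
E = (225) × (93.4/37215) = 0.5646…

0.56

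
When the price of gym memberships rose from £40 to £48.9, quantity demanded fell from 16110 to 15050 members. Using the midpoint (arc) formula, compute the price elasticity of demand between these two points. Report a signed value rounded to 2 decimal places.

%ΔQ = (15050 − 16110) / [(16110 + 15050)/2] = -1060/15580 = -0.068035…
%ΔP = (48.9 − 40) / [(40 + 48.9)/2] = 8.9/44.45 = 0.200224…
Arc Ed = %ΔQ / %ΔP = (-1060/15580) / (8.9/44.45) = -0.3397…

-0.34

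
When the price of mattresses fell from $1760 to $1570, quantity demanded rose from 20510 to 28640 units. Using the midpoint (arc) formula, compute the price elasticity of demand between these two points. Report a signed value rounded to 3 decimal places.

%ΔQ = (28640 − 20510) / [(20510 + 28640)/2] = 8130/24575 = 0.330824…
%ΔP = (1570 − 1760) / [(1760 + 1570)/2] = -190/1665 = -0.114114…
Arc Ed = %ΔQ / %ΔP = (8130/24575) / (-190/1665) = -2.89906…

-2.899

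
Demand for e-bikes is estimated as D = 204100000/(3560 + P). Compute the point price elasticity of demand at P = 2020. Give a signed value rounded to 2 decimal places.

dD/dP = −204100000/(3560 + P)² = -6.55503. At P = 2020, D = 36577.1.
Ed = (dD/dP)·(P/D) = (-6.55503) × (2020/36577.1) = -0.3620…

-0.36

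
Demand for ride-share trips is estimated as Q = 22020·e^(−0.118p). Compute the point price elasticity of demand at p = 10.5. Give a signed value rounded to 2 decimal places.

dQ/dp = −0.118·Q = -752.677. At p = 10.5, Q = 6378.62.
Ed = (dQ/dp)·(p/Q) = (-752.677) × (10.5/6378.62) = -1.239

-1.24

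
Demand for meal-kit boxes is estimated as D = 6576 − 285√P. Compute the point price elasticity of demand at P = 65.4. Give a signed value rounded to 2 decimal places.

dD/dP = −285/(2√P) = -17.6208. At P = 65.4, D = 4271.2.
Ed = (dD/dP)·(P/D) = (-17.6208) × (65.4/4271.2) = -0.2698…

-0.27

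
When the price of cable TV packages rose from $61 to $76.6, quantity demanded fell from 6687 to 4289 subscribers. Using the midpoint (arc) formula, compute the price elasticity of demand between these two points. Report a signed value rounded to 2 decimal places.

-1.93

%ΔQ = (4289 − 6687) / [(6687 + 4289)/2] = -2398/5488 = -0.436953…
%ΔP = (76.6 − 61) / [(61 + 76.6)/2] = 15.6/68.8 = 0.226744…
Arc Ed = %ΔQ / %ΔP = (-2398/5488) / (15.6/68.8) = -1.9270…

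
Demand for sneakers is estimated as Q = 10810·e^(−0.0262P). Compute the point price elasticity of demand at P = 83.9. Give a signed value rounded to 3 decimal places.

dQ/dP = −0.0262·Q = -31.4391. At P = 83.9, Q = 1199.96.
Ed = (dQ/dP)·(P/Q) = (-31.4391) × (83.9/1199.96) = -2.19818

-2.198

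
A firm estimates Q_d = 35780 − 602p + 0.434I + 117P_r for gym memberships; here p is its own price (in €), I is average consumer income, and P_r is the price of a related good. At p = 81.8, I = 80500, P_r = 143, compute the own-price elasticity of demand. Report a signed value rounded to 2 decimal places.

-1.29

At the given values, Q_d = 35780 − 602(81.8) + 0.434(80500) + 117(143) = 38204.4.
∂Q_d/∂p = −602.
E = (-602) × (81.8/38204.4) = -1.2889…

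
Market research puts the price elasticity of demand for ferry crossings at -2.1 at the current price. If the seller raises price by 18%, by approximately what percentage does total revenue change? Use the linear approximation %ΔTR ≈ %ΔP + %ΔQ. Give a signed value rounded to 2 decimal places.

-19.80%

%ΔQ ≈ Ed × %ΔP = (-2.1) × (+18%) = -37.8000%
%ΔTR ≈ %ΔP + %ΔQ = (+18%) + (-37.8000%) = -19.8000%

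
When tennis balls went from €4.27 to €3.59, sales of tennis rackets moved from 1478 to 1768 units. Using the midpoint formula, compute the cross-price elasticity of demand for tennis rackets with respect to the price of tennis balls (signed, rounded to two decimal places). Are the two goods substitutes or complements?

%ΔQ_{tennis rackets} = (1768 − 1478)/avg = 290/1623 = 0.178681…
%ΔP_{tennis balls} = (3.59 − 4.27)/avg = -0.68/3.93 = -0.173027…
E_cross = (290/1623) / (-0.68/3.93) = -1.0326…
E_cross < 0 ⇒ the goods are complements.

-1.03; complements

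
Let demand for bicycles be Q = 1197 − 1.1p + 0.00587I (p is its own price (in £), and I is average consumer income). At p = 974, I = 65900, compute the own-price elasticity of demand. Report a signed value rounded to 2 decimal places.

-2.09

At the given values, Q = 1197 − 1.1(974) + 0.00587(65900) = 512.433.
∂Q/∂p = −1.1.
E = (-1.1) × (974/512.433) = -2.0908…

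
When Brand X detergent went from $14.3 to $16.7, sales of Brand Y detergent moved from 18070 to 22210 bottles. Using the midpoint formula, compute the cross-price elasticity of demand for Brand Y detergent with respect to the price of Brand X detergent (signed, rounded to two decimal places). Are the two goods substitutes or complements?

1.33; substitutes

%ΔQ_{Brand Y detergent} = (22210 − 18070)/avg = 4140/20140 = 0.205561…
%ΔP_{Brand X detergent} = (16.7 − 14.3)/avg = 2.4/15.5 = 0.154838…
E_cross = (4140/20140) / (2.4/15.5) = 1.3275…
E_cross > 0 ⇒ the goods are substitutes.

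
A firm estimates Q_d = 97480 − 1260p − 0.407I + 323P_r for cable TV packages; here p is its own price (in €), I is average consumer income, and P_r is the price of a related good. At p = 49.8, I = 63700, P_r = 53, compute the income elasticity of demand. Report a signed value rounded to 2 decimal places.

-1.00

At the given values, Q_d = 97480 − 1260(49.8) − 0.407(63700) + 323(53) = 25925.1.
∂Q_d/∂I = -0.407.
E = (-0.407) × (63700/25925.1) = -1.0000…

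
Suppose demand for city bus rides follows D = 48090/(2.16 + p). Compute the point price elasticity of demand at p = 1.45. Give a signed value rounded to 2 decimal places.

-0.40

dD/dp = −48090/(2.16 + p)² = -3690.12. At p = 1.45, D = 13321.3.
Ed = (dD/dp)·(p/D) = (-3690.12) × (1.45/13321.3) = -0.4016…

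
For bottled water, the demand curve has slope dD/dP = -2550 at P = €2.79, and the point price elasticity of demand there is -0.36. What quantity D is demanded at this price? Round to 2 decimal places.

Ed = (dD/dP)·(P/D) ⇒ D = (dD/dP)·P/Ed = (-2550)·2.79/(-0.36) = 19762.5

19762.50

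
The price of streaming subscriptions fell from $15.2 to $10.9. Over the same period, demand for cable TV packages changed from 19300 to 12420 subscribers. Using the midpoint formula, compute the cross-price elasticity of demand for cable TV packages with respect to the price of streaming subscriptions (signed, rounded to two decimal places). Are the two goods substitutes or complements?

%ΔQ_{cable TV packages} = (12420 − 19300)/avg = -6880/15860 = -0.433795…
%ΔP_{streaming subscriptions} = (10.9 − 15.2)/avg = -4.3/13.05 = -0.329501…
E_cross = (-6880/15860) / (-4.3/13.05) = 1.3165…
E_cross > 0 ⇒ the goods are substitutes.

1.32; substitutes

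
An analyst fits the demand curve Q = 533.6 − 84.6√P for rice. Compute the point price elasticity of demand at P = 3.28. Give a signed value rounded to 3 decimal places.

-0.201

dQ/dP = −84.6/(2√P) = -23.3563. At P = 3.28, Q = 380.383.
Ed = (dQ/dP)·(P/Q) = (-23.3563) × (3.28/380.383) = -0.20139…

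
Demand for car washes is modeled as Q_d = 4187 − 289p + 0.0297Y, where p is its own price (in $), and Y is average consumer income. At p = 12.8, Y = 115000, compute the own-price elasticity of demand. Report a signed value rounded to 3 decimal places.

-0.948

At the given values, Q_d = 4187 − 289(12.8) + 0.0297(115000) = 3903.3.
∂Q_d/∂p = −289.
E = (-289) × (12.8/3903.3) = -0.94771…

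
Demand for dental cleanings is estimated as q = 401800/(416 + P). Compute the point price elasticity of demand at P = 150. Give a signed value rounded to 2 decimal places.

dq/dP = −401800/(416 + P)² = -1.25423. At P = 150, q = 709.894.
Ed = (dq/dP)·(P/q) = (-1.25423) × (150/709.894) = -0.2650…

-0.27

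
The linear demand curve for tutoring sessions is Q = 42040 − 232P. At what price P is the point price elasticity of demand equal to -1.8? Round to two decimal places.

Ed = −232P/(42040 − 232P). Set this equal to -1.8:
232P = 1.8·(42040 − 232P) ⇒ 232P(1 + 1.8) = 1.8·42040
P = 1.8·42040 / (232·2.8) = 116.4901…

116.49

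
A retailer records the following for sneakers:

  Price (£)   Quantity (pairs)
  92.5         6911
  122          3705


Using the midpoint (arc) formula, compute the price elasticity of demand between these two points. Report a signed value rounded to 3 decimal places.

%ΔQ = (3705 − 6911) / [(6911 + 3705)/2] = -3206/5308 = -0.603993…
%ΔP = (122 − 92.5) / [(92.5 + 122)/2] = 29.5/107.25 = 0.275058…
Arc Ed = %ΔQ / %ΔP = (-3206/5308) / (29.5/107.25) = -2.19587…

-2.196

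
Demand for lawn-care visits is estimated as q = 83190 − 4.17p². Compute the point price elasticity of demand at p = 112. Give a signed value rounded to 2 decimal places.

dq/dp = −2·4.17·p = -934.08. At p = 112, q = 30881.52.
Ed = (dq/dp)·(p/q) = (-934.08) × (112/30881.52) = -3.3876…

-3.39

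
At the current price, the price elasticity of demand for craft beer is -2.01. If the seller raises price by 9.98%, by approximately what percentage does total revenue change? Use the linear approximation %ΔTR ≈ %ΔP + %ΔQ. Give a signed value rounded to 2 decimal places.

%ΔQ ≈ Ed × %ΔP = (-2.01) × (+9.98%) = -20.0598%
%ΔTR ≈ %ΔP + %ΔQ = (+9.98%) + (-20.0598%) = -10.0798%

-10.08%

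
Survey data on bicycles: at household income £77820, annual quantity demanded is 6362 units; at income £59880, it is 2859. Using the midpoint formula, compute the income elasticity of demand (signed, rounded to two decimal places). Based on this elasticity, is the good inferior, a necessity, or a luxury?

%ΔQ = (2859 − 6362)/[( 6362 + 2859)/2] = -3503/4610.5 = -0.759787…
%ΔIncome = (59880 − 77820)/[( 77820 + 59880)/2] = -17940/68850 = -0.260566…
E_income = (-3503/4610.5) / (-17940/68850) = 2.9159…
E_income > 1 ⇒ normal good, luxury.

2.92; luxury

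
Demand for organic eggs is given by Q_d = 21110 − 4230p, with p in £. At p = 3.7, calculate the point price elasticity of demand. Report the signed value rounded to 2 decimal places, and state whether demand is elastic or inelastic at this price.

-2.87; elastic

dQ_d/dp = −4230. At p = 3.7, Q_d = 21110 − 4230(3.7) = 5459.
Ed = (dQ_d/dp)·(p/Q_d) = −4230 × (3.7/5459) = -2.8670…
|Ed| = 2.87 > 1, so demand is elastic.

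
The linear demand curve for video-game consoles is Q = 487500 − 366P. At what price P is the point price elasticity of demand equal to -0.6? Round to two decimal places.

Ed = −366P/(487500 − 366P). Set this equal to -0.6:
366P = 0.6·(487500 − 366P) ⇒ 366P(1 + 0.6) = 0.6·487500
P = 0.6·487500 / (366·1.6) = 499.4877…

499.49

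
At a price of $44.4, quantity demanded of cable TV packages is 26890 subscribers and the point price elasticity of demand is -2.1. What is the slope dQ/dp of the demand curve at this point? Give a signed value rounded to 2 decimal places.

Ed = (dQ/dp)·(p/Q) ⇒ dQ/dp = Ed·Q/p = (-2.1)·26890/44.4 = -1271.8243…

-1271.82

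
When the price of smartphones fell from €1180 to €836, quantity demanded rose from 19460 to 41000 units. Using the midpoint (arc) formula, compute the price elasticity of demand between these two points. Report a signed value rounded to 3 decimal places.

%ΔQ = (41000 − 19460) / [(19460 + 41000)/2] = 21540/30230 = 0.712537…
%ΔP = (836 − 1180) / [(1180 + 836)/2] = -344/1008 = -0.341269…
Arc Ed = %ΔQ / %ΔP = (21540/30230) / (-344/1008) = -2.08789…

-2.088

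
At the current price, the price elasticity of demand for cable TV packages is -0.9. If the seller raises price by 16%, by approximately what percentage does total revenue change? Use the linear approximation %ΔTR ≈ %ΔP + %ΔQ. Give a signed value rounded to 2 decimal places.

%ΔQ ≈ Ed × %ΔP = (-0.9) × (+16%) = -14.4000%
%ΔTR ≈ %ΔP + %ΔQ = (+16%) + (-14.4000%) = +1.6000%

+1.60%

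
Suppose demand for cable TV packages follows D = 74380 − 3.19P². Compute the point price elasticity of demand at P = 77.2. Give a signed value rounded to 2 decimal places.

dD/dP = −2·3.19·P = -492.536. At P = 77.2, D = 55368.1104.
Ed = (dD/dP)·(P/D) = (-492.536) × (77.2/55368.1104) = -0.6867…

-0.69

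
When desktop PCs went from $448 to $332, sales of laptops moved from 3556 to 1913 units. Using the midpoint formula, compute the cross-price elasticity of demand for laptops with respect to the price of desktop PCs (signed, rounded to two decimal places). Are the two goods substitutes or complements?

%ΔQ_{laptops} = (1913 − 3556)/avg = -1643/2734.5 = -0.600841…
%ΔP_{desktop PCs} = (332 − 448)/avg = -116/390 = -0.297435…
E_cross = (-1643/2734.5) / (-116/390) = 2.0200…
E_cross > 0 ⇒ the goods are substitutes.

2.02; substitutes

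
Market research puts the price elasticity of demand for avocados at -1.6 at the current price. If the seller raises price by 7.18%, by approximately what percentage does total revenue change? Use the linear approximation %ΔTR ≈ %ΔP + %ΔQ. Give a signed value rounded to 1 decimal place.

-4.3%

%ΔQ ≈ Ed × %ΔP = (-1.6) × (+7.18%) = -11.4880%
%ΔTR ≈ %ΔP + %ΔQ = (+7.18%) + (-11.4880%) = -4.3080%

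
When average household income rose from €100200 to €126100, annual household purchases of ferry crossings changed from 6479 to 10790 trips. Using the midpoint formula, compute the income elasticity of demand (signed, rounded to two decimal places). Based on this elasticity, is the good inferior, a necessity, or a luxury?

2.18; luxury

%ΔQ = (10790 − 6479)/[( 6479 + 10790)/2] = 4311/8634.5 = 0.499276…
%ΔIncome = (126100 − 100200)/[( 100200 + 126100)/2] = 25900/113150 = 0.228899…
E_income = (4311/8634.5) / (25900/113150) = 2.1812…
E_income > 1 ⇒ normal good, luxury.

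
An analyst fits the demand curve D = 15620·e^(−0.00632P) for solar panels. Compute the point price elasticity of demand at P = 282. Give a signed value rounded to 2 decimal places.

dD/dP = −0.00632·D = -16.6104. At P = 282, D = 2628.23.
Ed = (dD/dP)·(P/D) = (-16.6104) × (282/2628.23) = -1.7822…

-1.78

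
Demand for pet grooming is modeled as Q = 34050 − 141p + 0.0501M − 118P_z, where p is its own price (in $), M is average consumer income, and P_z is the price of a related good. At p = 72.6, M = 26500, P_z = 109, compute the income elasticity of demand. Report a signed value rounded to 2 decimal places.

At the given values, Q = 34050 − 141(72.6) + 0.0501(26500) − 118(109) = 12279.05.
∂Q/∂M = 0.0501.
E = (0.0501) × (26500/12279.05) = 0.1081…

0.11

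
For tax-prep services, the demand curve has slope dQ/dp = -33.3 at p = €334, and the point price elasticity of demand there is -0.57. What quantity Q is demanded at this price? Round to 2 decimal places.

19512.63

Ed = (dQ/dp)·(p/Q) ⇒ Q = (dQ/dp)·p/Ed = (-33.3)·334/(-0.57) = 19512.6315…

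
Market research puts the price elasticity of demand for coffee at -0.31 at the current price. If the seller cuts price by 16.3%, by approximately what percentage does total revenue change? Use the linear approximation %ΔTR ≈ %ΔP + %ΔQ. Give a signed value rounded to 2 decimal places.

-11.25%

%ΔQ ≈ Ed × %ΔP = (-0.31) × (-16.3%) = +5.0530%
%ΔTR ≈ %ΔP + %ΔQ = (-16.3%) + (+5.0530%) = -11.2470%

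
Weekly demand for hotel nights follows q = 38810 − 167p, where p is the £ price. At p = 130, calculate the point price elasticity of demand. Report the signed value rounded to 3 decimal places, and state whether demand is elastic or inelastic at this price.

-1.270; elastic

dq/dp = −167. At p = 130, q = 38810 − 167(130) = 17100.
Ed = (dq/dp)·(p/q) = −167 × (130/17100) = -1.26959…
|Ed| = 1.270 > 1, so demand is elastic.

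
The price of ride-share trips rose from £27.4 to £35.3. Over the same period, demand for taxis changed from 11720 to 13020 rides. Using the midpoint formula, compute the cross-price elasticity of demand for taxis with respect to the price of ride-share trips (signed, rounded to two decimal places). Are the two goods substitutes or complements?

0.42; substitutes

%ΔQ_{taxis} = (13020 − 11720)/avg = 1300/12370 = 0.105092…
%ΔP_{ride-share trips} = (35.3 − 27.4)/avg = 7.9/31.35 = 0.251993…
E_cross = (1300/12370) / (7.9/31.35) = 0.4170…
E_cross > 0 ⇒ the goods are substitutes.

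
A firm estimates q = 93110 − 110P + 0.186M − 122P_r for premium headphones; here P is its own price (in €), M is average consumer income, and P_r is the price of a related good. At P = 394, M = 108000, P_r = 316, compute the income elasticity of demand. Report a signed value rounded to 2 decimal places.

At the given values, q = 93110 − 110(394) + 0.186(108000) − 122(316) = 31306.
∂q/∂M = 0.186.
E = (0.186) × (108000/31306) = 0.6416…

0.64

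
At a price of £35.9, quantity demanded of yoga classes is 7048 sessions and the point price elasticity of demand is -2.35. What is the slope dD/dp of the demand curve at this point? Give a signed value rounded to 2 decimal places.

Ed = (dD/dp)·(p/D) ⇒ dD/dp = Ed·D/p = (-2.35)·7048/35.9 = -461.3593…

-461.36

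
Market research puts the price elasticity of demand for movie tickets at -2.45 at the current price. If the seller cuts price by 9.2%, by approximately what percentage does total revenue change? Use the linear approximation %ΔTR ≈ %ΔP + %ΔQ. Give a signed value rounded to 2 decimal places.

%ΔQ ≈ Ed × %ΔP = (-2.45) × (-9.2%) = +22.5400%
%ΔTR ≈ %ΔP + %ΔQ = (-9.2%) + (+22.5400%) = +13.3400%

+13.34%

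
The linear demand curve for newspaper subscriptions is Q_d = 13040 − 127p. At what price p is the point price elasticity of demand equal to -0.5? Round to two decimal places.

Ed = −127p/(13040 − 127p). Set this equal to -0.5:
127p = 0.5·(13040 − 127p) ⇒ 127p(1 + 0.5) = 0.5·13040
p = 0.5·13040 / (127·1.5) = 34.2257…

34.23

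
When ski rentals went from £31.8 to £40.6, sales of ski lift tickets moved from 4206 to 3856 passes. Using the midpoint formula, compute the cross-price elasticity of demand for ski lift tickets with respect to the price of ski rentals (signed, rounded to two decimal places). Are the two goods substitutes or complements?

%ΔQ_{ski lift tickets} = (3856 − 4206)/avg = -350/4031 = -0.086827…
%ΔP_{ski rentals} = (40.6 − 31.8)/avg = 8.8/36.2 = 0.243093…
E_cross = (-350/4031) / (8.8/36.2) = -0.3571…
E_cross < 0 ⇒ the goods are complements.

-0.36; complements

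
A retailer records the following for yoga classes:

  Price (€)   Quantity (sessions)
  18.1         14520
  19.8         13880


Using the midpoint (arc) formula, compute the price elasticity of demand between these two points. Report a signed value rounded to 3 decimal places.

%ΔQ = (13880 − 14520) / [(14520 + 13880)/2] = -640/14200 = -0.045070…
%ΔP = (19.8 − 18.1) / [(18.1 + 19.8)/2] = 1.7/18.95 = 0.089709…
Arc Ed = %ΔQ / %ΔP = (-640/14200) / (1.7/18.95) = -0.50240…

-0.502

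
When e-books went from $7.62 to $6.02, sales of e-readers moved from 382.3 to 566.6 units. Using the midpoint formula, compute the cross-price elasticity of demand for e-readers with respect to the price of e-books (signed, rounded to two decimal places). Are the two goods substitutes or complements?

-1.66; complements

%ΔQ_{e-readers} = (566.6 − 382.3)/avg = 184.3/474.45 = 0.388449…
%ΔP_{e-books} = (6.02 − 7.62)/avg = -1.6/6.82 = -0.234604…
E_cross = (184.3/474.45) / (-1.6/6.82) = -1.6557…
E_cross < 0 ⇒ the goods are complements.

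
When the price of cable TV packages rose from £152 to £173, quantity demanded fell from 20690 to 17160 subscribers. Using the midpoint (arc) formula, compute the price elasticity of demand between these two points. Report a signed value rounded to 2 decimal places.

-1.44

%ΔQ = (17160 − 20690) / [(20690 + 17160)/2] = -3530/18925 = -0.186525…
%ΔP = (173 − 152) / [(152 + 173)/2] = 21/162.5 = 0.129230…
Arc Ed = %ΔQ / %ΔP = (-3530/18925) / (21/162.5) = -1.4433…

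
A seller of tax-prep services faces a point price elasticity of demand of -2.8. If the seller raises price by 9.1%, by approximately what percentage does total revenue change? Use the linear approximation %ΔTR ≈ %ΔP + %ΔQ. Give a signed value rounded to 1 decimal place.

%ΔQ ≈ Ed × %ΔP = (-2.8) × (+9.1%) = -25.4800%
%ΔTR ≈ %ΔP + %ΔQ = (+9.1%) + (-25.4800%) = -16.3800%

-16.4%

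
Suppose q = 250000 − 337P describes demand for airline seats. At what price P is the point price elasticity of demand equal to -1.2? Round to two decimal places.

404.64

Ed = −337P/(250000 − 337P). Set this equal to -1.2:
337P = 1.2·(250000 − 337P) ⇒ 337P(1 + 1.2) = 1.2·250000
P = 1.2·250000 / (337·2.2) = 404.6398…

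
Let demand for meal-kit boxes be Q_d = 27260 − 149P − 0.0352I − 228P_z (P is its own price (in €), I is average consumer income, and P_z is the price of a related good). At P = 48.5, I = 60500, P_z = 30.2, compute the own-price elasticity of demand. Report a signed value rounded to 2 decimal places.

At the given values, Q_d = 27260 − 149(48.5) − 0.0352(60500) − 228(30.2) = 11018.3.
∂Q_d/∂P = −149.
E = (-149) × (48.5/11018.3) = -0.6558…

-0.66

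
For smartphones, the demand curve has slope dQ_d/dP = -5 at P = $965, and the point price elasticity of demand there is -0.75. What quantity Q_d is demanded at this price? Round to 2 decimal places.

Ed = (dQ_d/dP)·(P/Q_d) ⇒ Q_d = (dQ_d/dP)·P/Ed = (-5)·965/(-0.75) = 6433.3333…

6433.33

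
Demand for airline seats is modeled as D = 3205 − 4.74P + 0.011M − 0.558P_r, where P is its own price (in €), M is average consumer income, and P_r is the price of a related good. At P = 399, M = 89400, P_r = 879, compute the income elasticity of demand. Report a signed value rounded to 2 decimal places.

At the given values, D = 3205 − 4.74(399) + 0.011(89400) − 0.558(879) = 1806.658.
∂D/∂M = 0.011.
E = (0.011) × (89400/1806.658) = 0.5443…

0.54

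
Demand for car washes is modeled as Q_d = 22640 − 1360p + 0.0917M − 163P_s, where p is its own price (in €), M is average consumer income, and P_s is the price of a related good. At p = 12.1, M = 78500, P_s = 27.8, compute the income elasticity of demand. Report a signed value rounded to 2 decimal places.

0.81

At the given values, Q_d = 22640 − 1360(12.1) + 0.0917(78500) − 163(27.8) = 8851.05.
∂Q_d/∂M = 0.0917.
E = (0.0917) × (78500/8851.05) = 0.8132…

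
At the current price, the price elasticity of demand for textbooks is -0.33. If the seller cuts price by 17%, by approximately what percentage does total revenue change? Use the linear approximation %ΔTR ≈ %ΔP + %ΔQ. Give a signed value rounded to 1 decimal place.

-11.4%

%ΔQ ≈ Ed × %ΔP = (-0.33) × (-17%) = +5.6100%
%ΔTR ≈ %ΔP + %ΔQ = (-17%) + (+5.6100%) = -11.3900%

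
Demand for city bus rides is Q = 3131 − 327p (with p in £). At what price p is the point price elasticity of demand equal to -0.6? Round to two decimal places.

Ed = −327p/(3131 − 327p). Set this equal to -0.6:
327p = 0.6·(3131 − 327p) ⇒ 327p(1 + 0.6) = 0.6·3131
p = 0.6·3131 / (327·1.6) = 3.5905…

3.59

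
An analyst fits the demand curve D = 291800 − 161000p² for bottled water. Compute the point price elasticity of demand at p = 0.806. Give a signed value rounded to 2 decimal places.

dD/dp = −2·161000·p = -259532. At p = 0.806, D = 187208.604.
Ed = (dD/dp)·(p/D) = (-259532) × (0.806/187208.604) = -1.1173…

-1.12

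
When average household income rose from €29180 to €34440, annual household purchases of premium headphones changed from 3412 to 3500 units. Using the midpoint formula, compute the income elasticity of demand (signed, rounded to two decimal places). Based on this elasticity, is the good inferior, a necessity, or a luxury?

0.15; necessity

%ΔQ = (3500 − 3412)/[( 3412 + 3500)/2] = 88/3456 = 0.025462…
%ΔIncome = (34440 − 29180)/[( 29180 + 34440)/2] = 5260/31810 = 0.165356…
E_income = (88/3456) / (5260/31810) = 0.1539…
0 < E_income < 1 ⇒ normal good, necessity.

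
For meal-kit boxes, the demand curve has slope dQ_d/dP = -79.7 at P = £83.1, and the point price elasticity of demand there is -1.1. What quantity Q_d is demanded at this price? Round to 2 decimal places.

6020.97

Ed = (dQ_d/dP)·(P/Q_d) ⇒ Q_d = (dQ_d/dP)·P/Ed = (-79.7)·83.1/(-1.1) = 6020.9727…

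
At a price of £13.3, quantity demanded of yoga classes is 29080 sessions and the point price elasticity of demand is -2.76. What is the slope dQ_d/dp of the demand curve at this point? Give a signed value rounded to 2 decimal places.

Ed = (dQ_d/dp)·(p/Q_d) ⇒ dQ_d/dp = Ed·Q_d/p = (-2.76)·29080/13.3 = -6034.6466…

-6034.65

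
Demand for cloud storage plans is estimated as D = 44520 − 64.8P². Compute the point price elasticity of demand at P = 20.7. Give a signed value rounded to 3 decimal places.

-3.315

dD/dP = −2·64.8·P = -2682.72. At P = 20.7, D = 16753.848.
Ed = (dD/dP)·(P/D) = (-2682.72) × (20.7/16753.848) = -3.31459…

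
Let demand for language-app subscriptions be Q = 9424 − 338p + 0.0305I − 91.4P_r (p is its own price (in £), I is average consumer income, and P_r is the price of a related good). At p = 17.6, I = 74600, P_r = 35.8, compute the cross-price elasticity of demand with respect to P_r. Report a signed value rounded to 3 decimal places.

At the given values, Q = 9424 − 338(17.6) + 0.0305(74600) − 91.4(35.8) = 2478.38.
∂Q/∂P_r = -91.4.
E = (-91.4) × (35.8/2478.38) = -1.32026…

-1.320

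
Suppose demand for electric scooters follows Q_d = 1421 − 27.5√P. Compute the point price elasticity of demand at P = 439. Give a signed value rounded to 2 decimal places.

dQ_d/dP = −27.5/(2√P) = -0.656252. At P = 439, Q_d = 844.811.
Ed = (dQ_d/dP)·(P/Q_d) = (-0.656252) × (439/844.811) = -0.3410…

-0.34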